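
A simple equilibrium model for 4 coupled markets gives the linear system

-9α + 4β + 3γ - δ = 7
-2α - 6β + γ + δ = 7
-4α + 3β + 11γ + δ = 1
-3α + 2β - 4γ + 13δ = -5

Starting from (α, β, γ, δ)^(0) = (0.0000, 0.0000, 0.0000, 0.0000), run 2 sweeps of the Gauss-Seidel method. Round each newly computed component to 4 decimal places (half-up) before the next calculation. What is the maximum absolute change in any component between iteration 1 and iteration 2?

Iteration 1:
  α = (7 - (4)·0.0000 - (3)·0.0000 - (-1)·0.0000) / (-9) = -0.7778
  β = (7 - (-2)·-0.7778 - (1)·0.0000 - (1)·0.0000) / (-6) = -0.9074
  γ = (1 - (-4)·-0.7778 - (3)·-0.9074 - (1)·0.0000) / (11) = 0.0555
  δ = (-5 - (-3)·-0.7778 - (2)·-0.9074 - (-4)·0.0555) / (13) = -0.4074
Iteration 2:
  α = (7 - (4)·-0.9074 - (3)·0.0555 - (-1)·-0.4074) / (-9) = -1.1173
  β = (7 - (-2)·-1.1173 - (1)·0.0555 - (1)·-0.4074) / (-6) = -0.8529
  γ = (1 - (-4)·-1.1173 - (3)·-0.8529 - (1)·-0.4074) / (11) = -0.0457
  δ = (-5 - (-3)·-1.1173 - (2)·-0.8529 - (-4)·-0.0457) / (13) = -0.5253
Change: (-0.3395, 0.0545, -0.1012, -0.1179) → max |·| = 0.3395

0.3395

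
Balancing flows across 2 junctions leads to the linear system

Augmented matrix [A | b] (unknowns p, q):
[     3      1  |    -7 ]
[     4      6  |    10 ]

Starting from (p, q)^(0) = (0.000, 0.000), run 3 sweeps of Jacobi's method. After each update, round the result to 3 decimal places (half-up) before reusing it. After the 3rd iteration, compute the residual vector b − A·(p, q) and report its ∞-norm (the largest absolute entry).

2.070

Iteration 1:
  p = (-7 - (1)·0.000) / (3) = -2.333
  q = (10 - (4)·0.000) / (6) = 1.667
Iteration 2:
  p = (-7 - (1)·1.667) / (3) = -2.889
  q = (10 - (4)·-2.333) / (6) = 3.222
Iteration 3:
  p = (-7 - (1)·3.222) / (3) = -3.407
  q = (10 - (4)·-2.889) / (6) = 3.593
Residual b − A·x = (-0.372, 2.070); ∞-norm = 2.070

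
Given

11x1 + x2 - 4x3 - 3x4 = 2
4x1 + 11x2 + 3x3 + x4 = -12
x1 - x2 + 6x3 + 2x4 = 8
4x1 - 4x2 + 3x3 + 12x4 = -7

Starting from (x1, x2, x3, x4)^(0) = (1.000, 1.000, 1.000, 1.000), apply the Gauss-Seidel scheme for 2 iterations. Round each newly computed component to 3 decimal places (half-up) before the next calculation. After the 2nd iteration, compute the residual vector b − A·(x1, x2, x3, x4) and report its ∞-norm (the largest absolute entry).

3.988

Iteration 1:
  x1 = (2 - (1)·1.000 - (-4)·1.000 - (-3)·1.000) / (11) = 0.727
  x2 = (-12 - (4)·0.727 - (3)·1.000 - (1)·1.000) / (11) = -1.719
  x3 = (8 - (1)·0.727 - (-1)·-1.719 - (2)·1.000) / (6) = 0.592
  x4 = (-7 - (4)·0.727 - (-4)·-1.719 - (3)·0.592) / (12) = -1.547
Iteration 2:
  x1 = (2 - (1)·-1.719 - (-4)·0.592 - (-3)·-1.547) / (11) = 0.131
  x2 = (-12 - (4)·0.131 - (3)·0.592 - (1)·-1.547) / (11) = -1.159
  x3 = (8 - (1)·0.131 - (-1)·-1.159 - (2)·-1.547) / (6) = 1.634
  x4 = (-7 - (4)·0.131 - (-4)·-1.159 - (3)·1.634) / (12) = -1.422
Residual b − A·x = (3.988, -3.255, -0.250, 0.002); ∞-norm = 3.988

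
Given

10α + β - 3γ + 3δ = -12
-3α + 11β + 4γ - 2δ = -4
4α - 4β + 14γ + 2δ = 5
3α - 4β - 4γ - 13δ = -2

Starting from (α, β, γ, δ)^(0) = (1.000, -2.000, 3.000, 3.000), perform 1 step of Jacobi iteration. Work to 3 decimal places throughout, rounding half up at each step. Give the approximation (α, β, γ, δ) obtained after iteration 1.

(-1.000, -0.636, -0.929, 0.077)

Iteration 1:
  α = (-12 - (1)·-2.000 - (-3)·3.000 - (3)·3.000) / (10) = -1.000
  β = (-4 - (-3)·1.000 - (4)·3.000 - (-2)·3.000) / (11) = -0.636
  γ = (5 - (4)·1.000 - (-4)·-2.000 - (2)·3.000) / (14) = -0.929
  δ = (-2 - (3)·1.000 - (-4)·-2.000 - (-4)·3.000) / (-13) = 0.077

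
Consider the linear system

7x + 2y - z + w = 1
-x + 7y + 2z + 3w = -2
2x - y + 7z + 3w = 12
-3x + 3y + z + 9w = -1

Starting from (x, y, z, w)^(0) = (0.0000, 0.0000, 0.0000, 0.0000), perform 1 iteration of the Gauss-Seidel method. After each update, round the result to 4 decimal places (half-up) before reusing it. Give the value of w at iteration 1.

-0.1568

Iteration 1:
  x = (1 - (2)·0.0000 - (-1)·0.0000 - (1)·0.0000) / (7) = 0.1429
  y = (-2 - (-1)·0.1429 - (2)·0.0000 - (3)·0.0000) / (7) = -0.2653
  z = (12 - (2)·0.1429 - (-1)·-0.2653 - (3)·0.0000) / (7) = 1.6356
  w = (-1 - (-3)·0.1429 - (3)·-0.2653 - (1)·1.6356) / (9) = -0.1568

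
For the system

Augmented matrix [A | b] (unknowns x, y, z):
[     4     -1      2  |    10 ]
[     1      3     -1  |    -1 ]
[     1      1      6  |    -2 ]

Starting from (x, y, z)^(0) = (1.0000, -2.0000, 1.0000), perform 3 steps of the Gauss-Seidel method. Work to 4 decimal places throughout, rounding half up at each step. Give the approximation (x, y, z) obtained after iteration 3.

(2.4271, -1.3229, -0.5174)

Iteration 1:
  x = (10 - (-1)·-2.0000 - (2)·1.0000) / (4) = 1.5000
  y = (-1 - (1)·1.5000 - (-1)·1.0000) / (3) = -0.5000
  z = (-2 - (1)·1.5000 - (1)·-0.5000) / (6) = -0.5000
Iteration 2:
  x = (10 - (-1)·-0.5000 - (2)·-0.5000) / (4) = 2.6250
  y = (-1 - (1)·2.6250 - (-1)·-0.5000) / (3) = -1.3750
  z = (-2 - (1)·2.6250 - (1)·-1.3750) / (6) = -0.5417
Iteration 3:
  x = (10 - (-1)·-1.3750 - (2)·-0.5417) / (4) = 2.4271
  y = (-1 - (1)·2.4271 - (-1)·-0.5417) / (3) = -1.3229
  z = (-2 - (1)·2.4271 - (1)·-1.3229) / (6) = -0.5174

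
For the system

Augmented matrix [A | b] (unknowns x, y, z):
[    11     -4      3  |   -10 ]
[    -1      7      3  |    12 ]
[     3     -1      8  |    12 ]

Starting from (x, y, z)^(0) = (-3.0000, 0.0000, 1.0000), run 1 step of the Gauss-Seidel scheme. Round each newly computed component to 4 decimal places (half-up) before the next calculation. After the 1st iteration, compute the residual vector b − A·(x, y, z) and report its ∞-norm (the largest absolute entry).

Iteration 1:
  x = (-10 - (-4)·0.0000 - (3)·1.0000) / (11) = -1.1818
  y = (12 - (-1)·-1.1818 - (3)·1.0000) / (7) = 1.1169
  z = (12 - (3)·-1.1818 - (-1)·1.1169) / (8) = 2.0828
Residual b − A·x = (1.2190, -3.2485, -0.0001); ∞-norm = 3.2485

3.2485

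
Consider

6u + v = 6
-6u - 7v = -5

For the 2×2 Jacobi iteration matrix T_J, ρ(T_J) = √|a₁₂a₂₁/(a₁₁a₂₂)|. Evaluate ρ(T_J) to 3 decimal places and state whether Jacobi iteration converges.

a₁₂a₂₁/(a₁₁a₂₂) = (1)·(-6) / ((6)·(-7)) = 0.142857
ρ = √|0.142857| = √0.142857 = 0.378
ρ < 1, so Jacobi converges

0.378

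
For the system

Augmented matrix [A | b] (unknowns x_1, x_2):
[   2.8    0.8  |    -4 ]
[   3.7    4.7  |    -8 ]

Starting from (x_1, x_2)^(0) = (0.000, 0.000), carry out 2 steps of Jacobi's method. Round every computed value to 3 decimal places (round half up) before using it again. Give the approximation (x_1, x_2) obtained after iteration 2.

Iteration 1:
  x_1 = (-4 - (0.8)·0.000) / (2.8) = -1.429
  x_2 = (-8 - (3.7)·0.000) / (4.7) = -1.702
Iteration 2:
  x_1 = (-4 - (0.8)·-1.702) / (2.8) = -0.942
  x_2 = (-8 - (3.7)·-1.429) / (4.7) = -0.577

(-0.942, -0.577)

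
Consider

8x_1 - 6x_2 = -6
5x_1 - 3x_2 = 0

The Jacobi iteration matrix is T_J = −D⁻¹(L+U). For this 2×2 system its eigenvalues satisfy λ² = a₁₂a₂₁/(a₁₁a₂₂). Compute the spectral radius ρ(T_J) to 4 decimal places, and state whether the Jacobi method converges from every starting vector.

a₁₂a₂₁/(a₁₁a₂₂) = (-6)·(5) / ((8)·(-3)) = 1.250000
ρ = √|1.250000| = √1.250000 = 1.1180
ρ > 1, so Jacobi diverges

1.1180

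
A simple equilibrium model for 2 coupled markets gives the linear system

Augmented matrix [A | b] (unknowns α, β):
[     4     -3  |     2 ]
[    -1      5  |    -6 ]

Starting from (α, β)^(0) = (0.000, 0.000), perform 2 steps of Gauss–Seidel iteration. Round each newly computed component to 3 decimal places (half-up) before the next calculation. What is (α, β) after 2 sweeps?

Iteration 1:
  α = (2 - (-3)·0.000) / (4) = 0.500
  β = (-6 - (-1)·0.500) / (5) = -1.100
Iteration 2:
  α = (2 - (-3)·-1.100) / (4) = -0.325
  β = (-6 - (-1)·-0.325) / (5) = -1.265

(-0.325, -1.265)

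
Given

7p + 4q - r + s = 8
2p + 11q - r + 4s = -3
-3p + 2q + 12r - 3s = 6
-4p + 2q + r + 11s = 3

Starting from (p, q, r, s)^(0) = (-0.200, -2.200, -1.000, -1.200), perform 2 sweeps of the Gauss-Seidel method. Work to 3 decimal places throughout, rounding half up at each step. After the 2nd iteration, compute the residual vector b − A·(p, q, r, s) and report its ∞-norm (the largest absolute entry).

2.663

Iteration 1:
  p = (8 - (4)·-2.200 - (-1)·-1.000 - (1)·-1.200) / (7) = 2.429
  q = (-3 - (2)·2.429 - (-1)·-1.000 - (4)·-1.200) / (11) = -0.369
  r = (6 - (-3)·2.429 - (2)·-0.369 - (-3)·-1.200) / (12) = 0.869
  s = (3 - (-4)·2.429 - (2)·-0.369 - (1)·0.869) / (11) = 1.144
Iteration 2:
  p = (8 - (4)·-0.369 - (-1)·0.869 - (1)·1.144) / (7) = 1.314
  q = (-3 - (2)·1.314 - (-1)·0.869 - (4)·1.144) / (11) = -0.849
  r = (6 - (-3)·1.314 - (2)·-0.849 - (-3)·1.144) / (12) = 1.256
  s = (3 - (-4)·1.314 - (2)·-0.849 - (1)·1.256) / (11) = 0.791
Residual b − A·x = (2.663, 1.803, -1.059, -0.003); ∞-norm = 2.663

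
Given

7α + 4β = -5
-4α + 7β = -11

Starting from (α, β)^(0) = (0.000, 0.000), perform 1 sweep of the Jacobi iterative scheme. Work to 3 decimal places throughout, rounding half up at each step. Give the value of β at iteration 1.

Iteration 1:
  α = (-5 - (4)·0.000) / (7) = -0.714
  β = (-11 - (-4)·0.000) / (7) = -1.571

-1.571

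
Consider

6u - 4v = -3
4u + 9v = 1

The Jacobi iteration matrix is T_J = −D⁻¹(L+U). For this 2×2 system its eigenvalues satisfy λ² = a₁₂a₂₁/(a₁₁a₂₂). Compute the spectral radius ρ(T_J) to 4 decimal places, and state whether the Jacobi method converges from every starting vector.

a₁₂a₂₁/(a₁₁a₂₂) = (-4)·(4) / ((6)·(9)) = -0.296296
ρ = √|-0.296296| = √0.296296 = 0.5443
ρ < 1, so Jacobi converges

0.5443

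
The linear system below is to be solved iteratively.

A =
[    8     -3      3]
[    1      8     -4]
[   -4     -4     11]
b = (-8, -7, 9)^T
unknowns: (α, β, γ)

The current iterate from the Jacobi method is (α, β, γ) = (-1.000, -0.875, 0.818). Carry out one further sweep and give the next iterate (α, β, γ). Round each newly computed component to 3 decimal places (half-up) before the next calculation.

One sweep:
  α = (-8 - (-3)·-0.875 - (3)·0.818) / (8) = -1.635
  β = (-7 - (1)·-1.000 - (-4)·0.818) / (8) = -0.341
  γ = (9 - (-4)·-1.000 - (-4)·-0.875) / (11) = 0.136

(-1.635, -0.341, 0.136)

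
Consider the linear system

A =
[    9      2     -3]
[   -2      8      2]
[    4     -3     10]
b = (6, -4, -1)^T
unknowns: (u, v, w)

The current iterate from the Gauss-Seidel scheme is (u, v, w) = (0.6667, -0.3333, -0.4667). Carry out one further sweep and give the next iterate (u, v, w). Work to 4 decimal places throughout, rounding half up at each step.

(0.5852, -0.2370, -0.4052)

One sweep:
  u = (6 - (2)·-0.3333 - (-3)·-0.4667) / (9) = 0.5852
  v = (-4 - (-2)·0.5852 - (2)·-0.4667) / (8) = -0.2370
  w = (-1 - (4)·0.5852 - (-3)·-0.2370) / (10) = -0.4052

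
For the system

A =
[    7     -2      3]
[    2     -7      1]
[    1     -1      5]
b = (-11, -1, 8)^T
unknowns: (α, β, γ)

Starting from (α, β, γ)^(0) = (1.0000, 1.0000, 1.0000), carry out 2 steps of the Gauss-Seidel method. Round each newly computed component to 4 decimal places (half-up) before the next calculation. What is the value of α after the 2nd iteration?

Iteration 1:
  α = (-11 - (-2)·1.0000 - (3)·1.0000) / (7) = -1.7143
  β = (-1 - (2)·-1.7143 - (1)·1.0000) / (-7) = -0.2041
  γ = (8 - (1)·-1.7143 - (-1)·-0.2041) / (5) = 1.9020
Iteration 2:
  α = (-11 - (-2)·-0.2041 - (3)·1.9020) / (7) = -2.4449
  β = (-1 - (2)·-2.4449 - (1)·1.9020) / (-7) = -0.2840
  γ = (8 - (1)·-2.4449 - (-1)·-0.2840) / (5) = 2.0322

-2.4449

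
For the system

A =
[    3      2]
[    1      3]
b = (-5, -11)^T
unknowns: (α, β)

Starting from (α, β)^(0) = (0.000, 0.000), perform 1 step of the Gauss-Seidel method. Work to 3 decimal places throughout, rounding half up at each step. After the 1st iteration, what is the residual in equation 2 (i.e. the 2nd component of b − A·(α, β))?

Iteration 1:
  α = (-5 - (2)·0.000) / (3) = -1.667
  β = (-11 - (1)·-1.667) / (3) = -3.111
Residual b − A·x = (6.223, 0.000)

0.000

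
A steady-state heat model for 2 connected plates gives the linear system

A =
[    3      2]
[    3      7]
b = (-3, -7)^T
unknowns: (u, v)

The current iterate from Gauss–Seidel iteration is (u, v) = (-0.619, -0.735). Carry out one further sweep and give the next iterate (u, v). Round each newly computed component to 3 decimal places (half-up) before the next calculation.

One sweep:
  u = (-3 - (2)·-0.735) / (3) = -0.510
  v = (-7 - (3)·-0.510) / (7) = -0.781

(-0.510, -0.781)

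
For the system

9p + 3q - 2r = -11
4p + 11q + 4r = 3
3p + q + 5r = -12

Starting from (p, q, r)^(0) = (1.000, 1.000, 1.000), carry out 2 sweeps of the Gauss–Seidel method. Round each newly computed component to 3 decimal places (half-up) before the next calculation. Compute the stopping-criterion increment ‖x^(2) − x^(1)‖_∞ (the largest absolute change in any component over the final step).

1.117

Iteration 1:
  p = (-11 - (3)·1.000 - (-2)·1.000) / (9) = -1.333
  q = (3 - (4)·-1.333 - (4)·1.000) / (11) = 0.394
  r = (-12 - (3)·-1.333 - (1)·0.394) / (5) = -1.679
Iteration 2:
  p = (-11 - (3)·0.394 - (-2)·-1.679) / (9) = -1.727
  q = (3 - (4)·-1.727 - (4)·-1.679) / (11) = 1.511
  r = (-12 - (3)·-1.727 - (1)·1.511) / (5) = -1.666
Change: (-0.394, 1.117, 0.013) → max |·| = 1.117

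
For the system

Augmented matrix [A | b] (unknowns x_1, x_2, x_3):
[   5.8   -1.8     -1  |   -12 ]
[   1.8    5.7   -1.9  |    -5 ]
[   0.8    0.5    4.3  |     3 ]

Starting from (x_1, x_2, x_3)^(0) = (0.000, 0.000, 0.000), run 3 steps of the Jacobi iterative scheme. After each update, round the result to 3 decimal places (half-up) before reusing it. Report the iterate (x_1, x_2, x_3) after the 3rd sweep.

Iteration 1:
  x_1 = (-12 - (-1.8)·0.000 - (-1)·0.000) / (5.8) = -2.069
  x_2 = (-5 - (1.8)·0.000 - (-1.9)·0.000) / (5.7) = -0.877
  x_3 = (3 - (0.8)·0.000 - (0.5)·0.000) / (4.3) = 0.698
Iteration 2:
  x_1 = (-12 - (-1.8)·-0.877 - (-1)·0.698) / (5.8) = -2.221
  x_2 = (-5 - (1.8)·-2.069 - (-1.9)·0.698) / (5.7) = 0.009
  x_3 = (3 - (0.8)·-2.069 - (0.5)·-0.877) / (4.3) = 1.185
Iteration 3:
  x_1 = (-12 - (-1.8)·0.009 - (-1)·1.185) / (5.8) = -1.862
  x_2 = (-5 - (1.8)·-2.221 - (-1.9)·1.185) / (5.7) = 0.219
  x_3 = (3 - (0.8)·-2.221 - (0.5)·0.009) / (4.3) = 1.110

(-1.862, 0.219, 1.110)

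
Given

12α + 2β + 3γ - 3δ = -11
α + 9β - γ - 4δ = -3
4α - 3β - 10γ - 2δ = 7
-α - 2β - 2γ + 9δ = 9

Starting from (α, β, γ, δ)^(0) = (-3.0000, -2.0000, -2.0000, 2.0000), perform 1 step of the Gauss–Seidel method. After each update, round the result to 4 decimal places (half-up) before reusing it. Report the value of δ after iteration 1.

0.8835

Iteration 1:
  α = (-11 - (2)·-2.0000 - (3)·-2.0000 - (-3)·2.0000) / (12) = 0.4167
  β = (-3 - (1)·0.4167 - (-1)·-2.0000 - (-4)·2.0000) / (9) = 0.2870
  γ = (7 - (4)·0.4167 - (-3)·0.2870 - (-2)·2.0000) / (-10) = -1.0194
  δ = (9 - (-1)·0.4167 - (-2)·0.2870 - (-2)·-1.0194) / (9) = 0.8835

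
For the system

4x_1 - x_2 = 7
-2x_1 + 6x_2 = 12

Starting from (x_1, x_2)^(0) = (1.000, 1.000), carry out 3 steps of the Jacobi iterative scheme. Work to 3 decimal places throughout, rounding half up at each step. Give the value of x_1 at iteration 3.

2.417

Iteration 1:
  x_1 = (7 - (-1)·1.000) / (4) = 2.000
  x_2 = (12 - (-2)·1.000) / (6) = 2.333
Iteration 2:
  x_1 = (7 - (-1)·2.333) / (4) = 2.333
  x_2 = (12 - (-2)·2.000) / (6) = 2.667
Iteration 3:
  x_1 = (7 - (-1)·2.667) / (4) = 2.417
  x_2 = (12 - (-2)·2.333) / (6) = 2.778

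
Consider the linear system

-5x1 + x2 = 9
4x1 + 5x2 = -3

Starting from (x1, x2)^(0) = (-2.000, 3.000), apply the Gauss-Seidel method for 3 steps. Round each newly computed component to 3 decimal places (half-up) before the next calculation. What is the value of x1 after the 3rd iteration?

-1.644

Iteration 1:
  x1 = (9 - (1)·3.000) / (-5) = -1.200
  x2 = (-3 - (4)·-1.200) / (5) = 0.360
Iteration 2:
  x1 = (9 - (1)·0.360) / (-5) = -1.728
  x2 = (-3 - (4)·-1.728) / (5) = 0.782
Iteration 3:
  x1 = (9 - (1)·0.782) / (-5) = -1.644
  x2 = (-3 - (4)·-1.644) / (5) = 0.715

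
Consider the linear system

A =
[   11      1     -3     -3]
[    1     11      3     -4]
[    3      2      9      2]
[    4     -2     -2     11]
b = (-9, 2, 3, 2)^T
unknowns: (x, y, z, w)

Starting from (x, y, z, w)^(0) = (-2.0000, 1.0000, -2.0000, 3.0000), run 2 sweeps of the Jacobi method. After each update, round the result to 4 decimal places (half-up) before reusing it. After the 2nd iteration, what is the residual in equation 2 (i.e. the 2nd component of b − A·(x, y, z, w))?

0.9297

Iteration 1:
  x = (-9 - (1)·1.0000 - (-3)·-2.0000 - (-3)·3.0000) / (11) = -0.6364
  y = (2 - (1)·-2.0000 - (3)·-2.0000 - (-4)·3.0000) / (11) = 2.0000
  z = (3 - (3)·-2.0000 - (2)·1.0000 - (2)·3.0000) / (9) = 0.1111
  w = (2 - (4)·-2.0000 - (-2)·1.0000 - (-2)·-2.0000) / (11) = 0.7273
Iteration 2:
  x = (-9 - (1)·2.0000 - (-3)·0.1111 - (-3)·0.7273) / (11) = -0.7713
  y = (2 - (1)·-0.6364 - (3)·0.1111 - (-4)·0.7273) / (11) = 0.4738
  z = (3 - (3)·-0.6364 - (2)·2.0000 - (2)·0.7273) / (9) = -0.0606
  w = (2 - (4)·-0.6364 - (-2)·2.0000 - (-2)·0.1111) / (11) = 0.7971
Residual b − A·x = (1.2200, 0.9297, 3.3175, -2.8565)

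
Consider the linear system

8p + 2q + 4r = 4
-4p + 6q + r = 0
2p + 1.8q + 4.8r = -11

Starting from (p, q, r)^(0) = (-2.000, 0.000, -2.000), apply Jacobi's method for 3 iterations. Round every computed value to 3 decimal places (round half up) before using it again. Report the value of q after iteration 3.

Iteration 1:
  p = (4 - (2)·0.000 - (4)·-2.000) / (8) = 1.500
  q = (0 - (-4)·-2.000 - (1)·-2.000) / (6) = -1.000
  r = (-11 - (2)·-2.000 - (1.8)·0.000) / (4.8) = -1.458
Iteration 2:
  p = (4 - (2)·-1.000 - (4)·-1.458) / (8) = 1.479
  q = (0 - (-4)·1.500 - (1)·-1.458) / (6) = 1.243
  r = (-11 - (2)·1.500 - (1.8)·-1.000) / (4.8) = -2.542
Iteration 3:
  p = (4 - (2)·1.243 - (4)·-2.542) / (8) = 1.460
  q = (0 - (-4)·1.479 - (1)·-2.542) / (6) = 1.410
  r = (-11 - (2)·1.479 - (1.8)·1.243) / (4.8) = -3.374

1.410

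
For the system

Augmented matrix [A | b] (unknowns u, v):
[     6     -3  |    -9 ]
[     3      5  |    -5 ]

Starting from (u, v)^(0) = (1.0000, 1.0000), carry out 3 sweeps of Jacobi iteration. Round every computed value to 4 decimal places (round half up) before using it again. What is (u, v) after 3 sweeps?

Iteration 1:
  u = (-9 - (-3)·1.0000) / (6) = -1.0000
  v = (-5 - (3)·1.0000) / (5) = -1.6000
Iteration 2:
  u = (-9 - (-3)·-1.6000) / (6) = -2.3000
  v = (-5 - (3)·-1.0000) / (5) = -0.4000
Iteration 3:
  u = (-9 - (-3)·-0.4000) / (6) = -1.7000
  v = (-5 - (3)·-2.3000) / (5) = 0.3800

(-1.7000, 0.3800)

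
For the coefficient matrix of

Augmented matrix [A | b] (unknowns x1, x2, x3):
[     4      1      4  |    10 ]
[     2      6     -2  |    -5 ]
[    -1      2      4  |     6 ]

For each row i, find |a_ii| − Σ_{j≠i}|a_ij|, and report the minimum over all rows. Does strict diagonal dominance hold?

-1

row 1: |4| − (1+4) = -1
row 2: |6| − (2+2) = 2
row 3: |4| − (1+2) = 1
minimum over rows = -1 → not strictly diagonally dominant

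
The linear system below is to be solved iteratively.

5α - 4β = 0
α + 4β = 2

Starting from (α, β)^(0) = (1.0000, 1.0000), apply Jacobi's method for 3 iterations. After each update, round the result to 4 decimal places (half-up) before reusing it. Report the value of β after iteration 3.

0.4500

Iteration 1:
  α = (0 - (-4)·1.0000) / (5) = 0.8000
  β = (2 - (1)·1.0000) / (4) = 0.2500
Iteration 2:
  α = (0 - (-4)·0.2500) / (5) = 0.2000
  β = (2 - (1)·0.8000) / (4) = 0.3000
Iteration 3:
  α = (0 - (-4)·0.3000) / (5) = 0.2400
  β = (2 - (1)·0.2000) / (4) = 0.4500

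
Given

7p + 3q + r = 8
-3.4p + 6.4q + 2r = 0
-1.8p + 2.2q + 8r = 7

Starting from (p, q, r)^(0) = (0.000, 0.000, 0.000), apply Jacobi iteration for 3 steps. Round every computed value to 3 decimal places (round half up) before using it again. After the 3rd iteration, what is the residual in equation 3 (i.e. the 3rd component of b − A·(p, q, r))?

0.001

Iteration 1:
  p = (8 - (3)·0.000 - (1)·0.000) / (7) = 1.143
  q = (0 - (-3.4)·0.000 - (2)·0.000) / (6.4) = 0.000
  r = (7 - (-1.8)·0.000 - (2.2)·0.000) / (8) = 0.875
Iteration 2:
  p = (8 - (3)·0.000 - (1)·0.875) / (7) = 1.018
  q = (0 - (-3.4)·1.143 - (2)·0.875) / (6.4) = 0.334
  r = (7 - (-1.8)·1.143 - (2.2)·0.000) / (8) = 1.132
Iteration 3:
  p = (8 - (3)·0.334 - (1)·1.132) / (7) = 0.838
  q = (0 - (-3.4)·1.018 - (2)·1.132) / (6.4) = 0.187
  r = (7 - (-1.8)·1.018 - (2.2)·0.334) / (8) = 1.012
Residual b − A·x = (0.561, -0.372, 0.001)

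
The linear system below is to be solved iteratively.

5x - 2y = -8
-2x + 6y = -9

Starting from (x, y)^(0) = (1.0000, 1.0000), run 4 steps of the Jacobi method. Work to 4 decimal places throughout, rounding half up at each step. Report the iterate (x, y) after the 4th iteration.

Iteration 1:
  x = (-8 - (-2)·1.0000) / (5) = -1.2000
  y = (-9 - (-2)·1.0000) / (6) = -1.1667
Iteration 2:
  x = (-8 - (-2)·-1.1667) / (5) = -2.0667
  y = (-9 - (-2)·-1.2000) / (6) = -1.9000
Iteration 3:
  x = (-8 - (-2)·-1.9000) / (5) = -2.3600
  y = (-9 - (-2)·-2.0667) / (6) = -2.1889
Iteration 4:
  x = (-8 - (-2)·-2.1889) / (5) = -2.4756
  y = (-9 - (-2)·-2.3600) / (6) = -2.2867

(-2.4756, -2.2867)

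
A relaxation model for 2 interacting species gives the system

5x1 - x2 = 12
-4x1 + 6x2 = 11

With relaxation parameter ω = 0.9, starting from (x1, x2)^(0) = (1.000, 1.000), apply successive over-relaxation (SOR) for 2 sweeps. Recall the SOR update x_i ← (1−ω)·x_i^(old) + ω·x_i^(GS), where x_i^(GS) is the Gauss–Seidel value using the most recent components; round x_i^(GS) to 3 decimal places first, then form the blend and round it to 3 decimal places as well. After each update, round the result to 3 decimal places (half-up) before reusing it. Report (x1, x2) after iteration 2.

Iteration 1:
  x1: GS value = (12 - (-1)·1.000) / (5) = 2.600;  x1 ← (1−ω)·1.000 + ω·2.600 = 2.440
  x2: GS value = (11 - (-4)·2.440) / (6) = 3.460;  x2 ← (1−ω)·1.000 + ω·3.460 = 3.214
Iteration 2:
  x1: GS value = (12 - (-1)·3.214) / (5) = 3.043;  x1 ← (1−ω)·2.440 + ω·3.043 = 2.983
  x2: GS value = (11 - (-4)·2.983) / (6) = 3.822;  x2 ← (1−ω)·3.214 + ω·3.822 = 3.761

(2.983, 3.761)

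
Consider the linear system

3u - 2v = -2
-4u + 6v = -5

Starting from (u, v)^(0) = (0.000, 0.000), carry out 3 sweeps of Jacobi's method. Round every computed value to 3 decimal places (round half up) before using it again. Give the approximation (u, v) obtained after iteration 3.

(-1.519, -1.648)

Iteration 1:
  u = (-2 - (-2)·0.000) / (3) = -0.667
  v = (-5 - (-4)·0.000) / (6) = -0.833
Iteration 2:
  u = (-2 - (-2)·-0.833) / (3) = -1.222
  v = (-5 - (-4)·-0.667) / (6) = -1.278
Iteration 3:
  u = (-2 - (-2)·-1.278) / (3) = -1.519
  v = (-5 - (-4)·-1.222) / (6) = -1.648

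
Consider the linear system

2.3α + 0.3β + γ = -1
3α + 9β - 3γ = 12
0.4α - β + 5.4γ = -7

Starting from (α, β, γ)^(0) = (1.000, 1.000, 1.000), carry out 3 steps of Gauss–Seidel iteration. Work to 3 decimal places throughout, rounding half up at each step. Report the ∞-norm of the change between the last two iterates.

Iteration 1:
  α = (-1 - (0.3)·1.000 - (1)·1.000) / (2.3) = -1.000
  β = (12 - (3)·-1.000 - (-3)·1.000) / (9) = 2.000
  γ = (-7 - (0.4)·-1.000 - (-1)·2.000) / (5.4) = -0.852
Iteration 2:
  α = (-1 - (0.3)·2.000 - (1)·-0.852) / (2.3) = -0.325
  β = (12 - (3)·-0.325 - (-3)·-0.852) / (9) = 1.158
  γ = (-7 - (0.4)·-0.325 - (-1)·1.158) / (5.4) = -1.058
Iteration 3:
  α = (-1 - (0.3)·1.158 - (1)·-1.058) / (2.3) = -0.126
  β = (12 - (3)·-0.126 - (-3)·-1.058) / (9) = 1.023
  γ = (-7 - (0.4)·-0.126 - (-1)·1.023) / (5.4) = -1.098
Change: (0.199, -0.135, -0.040) → max |·| = 0.199

0.199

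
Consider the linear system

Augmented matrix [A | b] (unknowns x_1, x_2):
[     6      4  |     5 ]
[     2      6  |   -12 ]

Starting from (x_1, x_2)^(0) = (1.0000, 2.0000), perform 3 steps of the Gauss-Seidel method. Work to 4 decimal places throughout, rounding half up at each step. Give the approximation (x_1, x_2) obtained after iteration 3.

(2.6235, -2.8745)

Iteration 1:
  x_1 = (5 - (4)·2.0000) / (6) = -0.5000
  x_2 = (-12 - (2)·-0.5000) / (6) = -1.8333
Iteration 2:
  x_1 = (5 - (4)·-1.8333) / (6) = 2.0555
  x_2 = (-12 - (2)·2.0555) / (6) = -2.6852
Iteration 3:
  x_1 = (5 - (4)·-2.6852) / (6) = 2.6235
  x_2 = (-12 - (2)·2.6235) / (6) = -2.8745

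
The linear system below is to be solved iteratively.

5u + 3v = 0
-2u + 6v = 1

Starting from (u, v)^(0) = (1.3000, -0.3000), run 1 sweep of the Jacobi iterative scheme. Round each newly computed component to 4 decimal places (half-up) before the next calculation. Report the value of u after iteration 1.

0.1800

Iteration 1:
  u = (0 - (3)·-0.3000) / (5) = 0.1800
  v = (1 - (-2)·1.3000) / (6) = 0.6000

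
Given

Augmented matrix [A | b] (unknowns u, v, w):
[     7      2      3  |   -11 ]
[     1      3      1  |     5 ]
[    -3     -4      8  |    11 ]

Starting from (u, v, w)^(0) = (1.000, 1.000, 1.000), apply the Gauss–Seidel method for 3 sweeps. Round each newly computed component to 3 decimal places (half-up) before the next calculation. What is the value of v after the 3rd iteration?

Iteration 1:
  u = (-11 - (2)·1.000 - (3)·1.000) / (7) = -2.286
  v = (5 - (1)·-2.286 - (1)·1.000) / (3) = 2.095
  w = (11 - (-3)·-2.286 - (-4)·2.095) / (8) = 1.565
Iteration 2:
  u = (-11 - (2)·2.095 - (3)·1.565) / (7) = -2.841
  v = (5 - (1)·-2.841 - (1)·1.565) / (3) = 2.092
  w = (11 - (-3)·-2.841 - (-4)·2.092) / (8) = 1.356
Iteration 3:
  u = (-11 - (2)·2.092 - (3)·1.356) / (7) = -2.750
  v = (5 - (1)·-2.750 - (1)·1.356) / (3) = 2.131
  w = (11 - (-3)·-2.750 - (-4)·2.131) / (8) = 1.409

2.131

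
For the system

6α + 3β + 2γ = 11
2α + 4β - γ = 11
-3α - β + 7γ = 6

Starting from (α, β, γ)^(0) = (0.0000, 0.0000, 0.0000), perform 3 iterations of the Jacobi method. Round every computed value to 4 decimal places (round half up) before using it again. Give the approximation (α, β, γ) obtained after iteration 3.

(0.1310, 3.1726, 1.2236)

Iteration 1:
  α = (11 - (3)·0.0000 - (2)·0.0000) / (6) = 1.8333
  β = (11 - (2)·0.0000 - (-1)·0.0000) / (4) = 2.7500
  γ = (6 - (-3)·0.0000 - (-1)·0.0000) / (7) = 0.8571
Iteration 2:
  α = (11 - (3)·2.7500 - (2)·0.8571) / (6) = 0.1726
  β = (11 - (2)·1.8333 - (-1)·0.8571) / (4) = 2.0476
  γ = (6 - (-3)·1.8333 - (-1)·2.7500) / (7) = 2.0357
Iteration 3:
  α = (11 - (3)·2.0476 - (2)·2.0357) / (6) = 0.1310
  β = (11 - (2)·0.1726 - (-1)·2.0357) / (4) = 3.1726
  γ = (6 - (-3)·0.1726 - (-1)·2.0476) / (7) = 1.2236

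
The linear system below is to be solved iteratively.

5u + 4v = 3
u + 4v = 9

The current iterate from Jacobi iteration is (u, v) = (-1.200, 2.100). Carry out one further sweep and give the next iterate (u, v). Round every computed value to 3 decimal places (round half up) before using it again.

One sweep:
  u = (3 - (4)·2.100) / (5) = -1.080
  v = (9 - (1)·-1.200) / (4) = 2.550

(-1.080, 2.550)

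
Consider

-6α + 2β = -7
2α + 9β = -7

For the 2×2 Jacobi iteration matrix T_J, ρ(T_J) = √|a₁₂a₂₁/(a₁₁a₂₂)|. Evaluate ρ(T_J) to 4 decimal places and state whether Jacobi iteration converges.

a₁₂a₂₁/(a₁₁a₂₂) = (2)·(2) / ((-6)·(9)) = -0.074074
ρ = √|-0.074074| = √0.074074 = 0.2722
ρ < 1, so Jacobi converges

0.2722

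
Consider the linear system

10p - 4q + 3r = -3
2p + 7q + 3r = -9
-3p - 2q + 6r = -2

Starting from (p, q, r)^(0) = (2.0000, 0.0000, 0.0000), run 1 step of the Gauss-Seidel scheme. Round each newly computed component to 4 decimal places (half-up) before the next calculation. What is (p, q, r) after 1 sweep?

Iteration 1:
  p = (-3 - (-4)·0.0000 - (3)·0.0000) / (10) = -0.3000
  q = (-9 - (2)·-0.3000 - (3)·0.0000) / (7) = -1.2000
  r = (-2 - (-3)·-0.3000 - (-2)·-1.2000) / (6) = -0.8833

(-0.3000, -1.2000, -0.8833)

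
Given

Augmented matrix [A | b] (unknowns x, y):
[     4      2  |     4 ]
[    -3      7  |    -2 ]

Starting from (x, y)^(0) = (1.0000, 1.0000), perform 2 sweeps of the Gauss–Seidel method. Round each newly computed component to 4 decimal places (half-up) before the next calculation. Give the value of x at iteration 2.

Iteration 1:
  x = (4 - (2)·1.0000) / (4) = 0.5000
  y = (-2 - (-3)·0.5000) / (7) = -0.0714
Iteration 2:
  x = (4 - (2)·-0.0714) / (4) = 1.0357
  y = (-2 - (-3)·1.0357) / (7) = 0.1582

1.0357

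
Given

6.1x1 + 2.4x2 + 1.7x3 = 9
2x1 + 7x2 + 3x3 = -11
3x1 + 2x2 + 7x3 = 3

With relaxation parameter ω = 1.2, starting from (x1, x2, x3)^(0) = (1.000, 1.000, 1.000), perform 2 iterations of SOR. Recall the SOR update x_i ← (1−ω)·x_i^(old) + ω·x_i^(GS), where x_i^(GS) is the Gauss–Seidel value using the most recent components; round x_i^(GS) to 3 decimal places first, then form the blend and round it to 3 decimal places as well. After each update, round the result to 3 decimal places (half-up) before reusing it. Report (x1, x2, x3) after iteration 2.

(2.667, -2.692, -0.115)

Iteration 1:
  x1: GS value = (9 - (2.4)·1.000 - (1.7)·1.000) / (6.1) = 0.803;  x1 ← (1−ω)·1.000 + ω·0.803 = 0.764
  x2: GS value = (-11 - (2)·0.764 - (3)·1.000) / (7) = -2.218;  x2 ← (1−ω)·1.000 + ω·-2.218 = -2.862
  x3: GS value = (3 - (3)·0.764 - (2)·-2.862) / (7) = 0.919;  x3 ← (1−ω)·1.000 + ω·0.919 = 0.903
Iteration 2:
  x1: GS value = (9 - (2.4)·-2.862 - (1.7)·0.903) / (6.1) = 2.350;  x1 ← (1−ω)·0.764 + ω·2.350 = 2.667
  x2: GS value = (-11 - (2)·2.667 - (3)·0.903) / (7) = -2.720;  x2 ← (1−ω)·-2.862 + ω·-2.720 = -2.692
  x3: GS value = (3 - (3)·2.667 - (2)·-2.692) / (7) = 0.055;  x3 ← (1−ω)·0.903 + ω·0.055 = -0.115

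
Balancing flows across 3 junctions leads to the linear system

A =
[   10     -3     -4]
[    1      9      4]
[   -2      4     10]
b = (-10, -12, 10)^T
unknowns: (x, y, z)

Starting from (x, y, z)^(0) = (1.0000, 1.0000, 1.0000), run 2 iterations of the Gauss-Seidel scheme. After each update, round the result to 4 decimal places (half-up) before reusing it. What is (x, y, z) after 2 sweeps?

Iteration 1:
  x = (-10 - (-3)·1.0000 - (-4)·1.0000) / (10) = -0.3000
  y = (-12 - (1)·-0.3000 - (4)·1.0000) / (9) = -1.7444
  z = (10 - (-2)·-0.3000 - (4)·-1.7444) / (10) = 1.6378
Iteration 2:
  x = (-10 - (-3)·-1.7444 - (-4)·1.6378) / (10) = -0.8682
  y = (-12 - (1)·-0.8682 - (4)·1.6378) / (9) = -1.9648
  z = (10 - (-2)·-0.8682 - (4)·-1.9648) / (10) = 1.6123

(-0.8682, -1.9648, 1.6123)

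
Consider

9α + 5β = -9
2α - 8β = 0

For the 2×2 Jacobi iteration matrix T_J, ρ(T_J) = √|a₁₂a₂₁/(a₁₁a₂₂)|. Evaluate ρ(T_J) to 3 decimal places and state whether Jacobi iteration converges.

a₁₂a₂₁/(a₁₁a₂₂) = (5)·(2) / ((9)·(-8)) = -0.138889
ρ = √|-0.138889| = √0.138889 = 0.373
ρ < 1, so Jacobi converges

0.373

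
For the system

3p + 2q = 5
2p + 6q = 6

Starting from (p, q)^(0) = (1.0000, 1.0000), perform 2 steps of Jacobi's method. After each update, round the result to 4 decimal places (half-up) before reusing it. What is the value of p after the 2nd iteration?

1.2222

Iteration 1:
  p = (5 - (2)·1.0000) / (3) = 1.0000
  q = (6 - (2)·1.0000) / (6) = 0.6667
Iteration 2:
  p = (5 - (2)·0.6667) / (3) = 1.2222
  q = (6 - (2)·1.0000) / (6) = 0.6667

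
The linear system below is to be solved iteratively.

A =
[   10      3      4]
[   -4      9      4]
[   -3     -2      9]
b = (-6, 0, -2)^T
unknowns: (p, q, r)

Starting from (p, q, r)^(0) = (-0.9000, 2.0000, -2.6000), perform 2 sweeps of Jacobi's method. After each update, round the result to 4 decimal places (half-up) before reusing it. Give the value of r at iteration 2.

Iteration 1:
  p = (-6 - (3)·2.0000 - (4)·-2.6000) / (10) = -0.1600
  q = (0 - (-4)·-0.9000 - (4)·-2.6000) / (9) = 0.7556
  r = (-2 - (-3)·-0.9000 - (-2)·2.0000) / (9) = -0.0778
Iteration 2:
  p = (-6 - (3)·0.7556 - (4)·-0.0778) / (10) = -0.7956
  q = (0 - (-4)·-0.1600 - (4)·-0.0778) / (9) = -0.0365
  r = (-2 - (-3)·-0.1600 - (-2)·0.7556) / (9) = -0.1076

-0.1076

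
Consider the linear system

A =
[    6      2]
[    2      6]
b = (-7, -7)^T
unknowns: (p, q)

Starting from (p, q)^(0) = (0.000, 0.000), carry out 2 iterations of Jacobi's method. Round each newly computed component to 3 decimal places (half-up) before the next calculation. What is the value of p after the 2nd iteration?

Iteration 1:
  p = (-7 - (2)·0.000) / (6) = -1.167
  q = (-7 - (2)·0.000) / (6) = -1.167
Iteration 2:
  p = (-7 - (2)·-1.167) / (6) = -0.778
  q = (-7 - (2)·-1.167) / (6) = -0.778

-0.778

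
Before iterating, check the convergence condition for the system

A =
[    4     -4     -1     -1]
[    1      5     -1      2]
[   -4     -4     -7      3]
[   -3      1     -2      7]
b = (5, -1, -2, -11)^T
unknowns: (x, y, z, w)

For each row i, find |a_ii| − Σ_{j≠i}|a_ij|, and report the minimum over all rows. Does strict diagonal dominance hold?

row 1: |4| − (4+1+1) = -2
row 2: |5| − (1+1+2) = 1
row 3: |-7| − (4+4+3) = -4
row 4: |7| − (3+1+2) = 1
minimum over rows = -4 → not strictly diagonally dominant

-4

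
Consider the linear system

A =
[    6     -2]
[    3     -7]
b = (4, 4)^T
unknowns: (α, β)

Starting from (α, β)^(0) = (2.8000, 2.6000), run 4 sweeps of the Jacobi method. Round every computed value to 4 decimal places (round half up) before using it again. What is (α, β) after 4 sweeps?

(0.6014, -0.2735)

Iteration 1:
  α = (4 - (-2)·2.6000) / (6) = 1.5333
  β = (4 - (3)·2.8000) / (-7) = 0.6286
Iteration 2:
  α = (4 - (-2)·0.6286) / (6) = 0.8762
  β = (4 - (3)·1.5333) / (-7) = 0.0857
Iteration 3:
  α = (4 - (-2)·0.0857) / (6) = 0.6952
  β = (4 - (3)·0.8762) / (-7) = -0.1959
Iteration 4:
  α = (4 - (-2)·-0.1959) / (6) = 0.6014
  β = (4 - (3)·0.6952) / (-7) = -0.2735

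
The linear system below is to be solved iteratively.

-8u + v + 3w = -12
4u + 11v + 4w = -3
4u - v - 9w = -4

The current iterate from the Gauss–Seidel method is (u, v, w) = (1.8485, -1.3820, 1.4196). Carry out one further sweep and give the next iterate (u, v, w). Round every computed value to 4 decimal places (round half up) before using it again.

(1.8596, -1.4652, 1.4337)

One sweep:
  u = (-12 - (1)·-1.3820 - (3)·1.4196) / (-8) = 1.8596
  v = (-3 - (4)·1.8596 - (4)·1.4196) / (11) = -1.4652
  w = (-4 - (4)·1.8596 - (-1)·-1.4652) / (-9) = 1.4337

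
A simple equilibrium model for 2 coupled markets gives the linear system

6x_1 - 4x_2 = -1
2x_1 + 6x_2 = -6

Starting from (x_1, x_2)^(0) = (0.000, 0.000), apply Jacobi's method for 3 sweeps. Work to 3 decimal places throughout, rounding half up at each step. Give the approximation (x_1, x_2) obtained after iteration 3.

(-0.796, -0.722)

Iteration 1:
  x_1 = (-1 - (-4)·0.000) / (6) = -0.167
  x_2 = (-6 - (2)·0.000) / (6) = -1.000
Iteration 2:
  x_1 = (-1 - (-4)·-1.000) / (6) = -0.833
  x_2 = (-6 - (2)·-0.167) / (6) = -0.944
Iteration 3:
  x_1 = (-1 - (-4)·-0.944) / (6) = -0.796
  x_2 = (-6 - (2)·-0.833) / (6) = -0.722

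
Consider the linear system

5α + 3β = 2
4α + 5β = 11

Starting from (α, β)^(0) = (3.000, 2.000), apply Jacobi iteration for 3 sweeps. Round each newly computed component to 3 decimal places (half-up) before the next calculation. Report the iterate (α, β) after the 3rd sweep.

(-1.304, 1.784)

Iteration 1:
  α = (2 - (3)·2.000) / (5) = -0.800
  β = (11 - (4)·3.000) / (5) = -0.200
Iteration 2:
  α = (2 - (3)·-0.200) / (5) = 0.520
  β = (11 - (4)·-0.800) / (5) = 2.840
Iteration 3:
  α = (2 - (3)·2.840) / (5) = -1.304
  β = (11 - (4)·0.520) / (5) = 1.784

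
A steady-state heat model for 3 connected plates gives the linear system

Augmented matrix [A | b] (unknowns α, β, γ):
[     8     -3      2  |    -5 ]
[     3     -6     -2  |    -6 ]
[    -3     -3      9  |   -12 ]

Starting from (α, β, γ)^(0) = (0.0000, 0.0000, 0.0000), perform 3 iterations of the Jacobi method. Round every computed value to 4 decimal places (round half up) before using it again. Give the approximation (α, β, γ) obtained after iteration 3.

(0.1015, 1.4444, -0.9283)

Iteration 1:
  α = (-5 - (-3)·0.0000 - (2)·0.0000) / (8) = -0.6250
  β = (-6 - (3)·0.0000 - (-2)·0.0000) / (-6) = 1.0000
  γ = (-12 - (-3)·0.0000 - (-3)·0.0000) / (9) = -1.3333
Iteration 2:
  α = (-5 - (-3)·1.0000 - (2)·-1.3333) / (8) = 0.0833
  β = (-6 - (3)·-0.6250 - (-2)·-1.3333) / (-6) = 1.1319
  γ = (-12 - (-3)·-0.6250 - (-3)·1.0000) / (9) = -1.2083
Iteration 3:
  α = (-5 - (-3)·1.1319 - (2)·-1.2083) / (8) = 0.1015
  β = (-6 - (3)·0.0833 - (-2)·-1.2083) / (-6) = 1.4444
  γ = (-12 - (-3)·0.0833 - (-3)·1.1319) / (9) = -0.9283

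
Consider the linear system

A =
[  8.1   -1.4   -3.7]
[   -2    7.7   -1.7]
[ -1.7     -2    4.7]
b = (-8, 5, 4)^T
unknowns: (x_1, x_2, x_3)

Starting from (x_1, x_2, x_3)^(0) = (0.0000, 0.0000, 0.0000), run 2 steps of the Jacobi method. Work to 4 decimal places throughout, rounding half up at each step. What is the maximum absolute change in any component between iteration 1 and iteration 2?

0.5011

Iteration 1:
  x_1 = (-8 - (-1.4)·0.0000 - (-3.7)·0.0000) / (8.1) = -0.9877
  x_2 = (5 - (-2)·0.0000 - (-1.7)·0.0000) / (7.7) = 0.6494
  x_3 = (4 - (-1.7)·0.0000 - (-2)·0.0000) / (4.7) = 0.8511
Iteration 2:
  x_1 = (-8 - (-1.4)·0.6494 - (-3.7)·0.8511) / (8.1) = -0.4866
  x_2 = (5 - (-2)·-0.9877 - (-1.7)·0.8511) / (7.7) = 0.5807
  x_3 = (4 - (-1.7)·-0.9877 - (-2)·0.6494) / (4.7) = 0.7702
Change: (0.5011, -0.0687, -0.0809) → max |·| = 0.5011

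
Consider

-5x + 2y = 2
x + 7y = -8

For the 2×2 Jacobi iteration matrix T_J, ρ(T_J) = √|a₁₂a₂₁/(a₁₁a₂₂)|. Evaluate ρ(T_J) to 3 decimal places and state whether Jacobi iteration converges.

0.239

a₁₂a₂₁/(a₁₁a₂₂) = (2)·(1) / ((-5)·(7)) = -0.057143
ρ = √|-0.057143| = √0.057143 = 0.239
ρ < 1, so Jacobi converges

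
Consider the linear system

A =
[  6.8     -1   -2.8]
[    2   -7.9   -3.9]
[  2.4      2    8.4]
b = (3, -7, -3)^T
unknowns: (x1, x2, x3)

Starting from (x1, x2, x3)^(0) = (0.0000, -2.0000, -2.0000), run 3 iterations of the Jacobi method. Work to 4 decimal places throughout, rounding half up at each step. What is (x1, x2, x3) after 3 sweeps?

Iteration 1:
  x1 = (3 - (-1)·-2.0000 - (-2.8)·-2.0000) / (6.8) = -0.6765
  x2 = (-7 - (2)·0.0000 - (-3.9)·-2.0000) / (-7.9) = 1.8734
  x3 = (-3 - (2.4)·0.0000 - (2)·-2.0000) / (8.4) = 0.1190
Iteration 2:
  x1 = (3 - (-1)·1.8734 - (-2.8)·0.1190) / (6.8) = 0.7657
  x2 = (-7 - (2)·-0.6765 - (-3.9)·0.1190) / (-7.9) = 0.6561
  x3 = (-3 - (2.4)·-0.6765 - (2)·1.8734) / (8.4) = -0.6099
Iteration 3:
  x1 = (3 - (-1)·0.6561 - (-2.8)·-0.6099) / (6.8) = 0.2865
  x2 = (-7 - (2)·0.7657 - (-3.9)·-0.6099) / (-7.9) = 1.3810
  x3 = (-3 - (2.4)·0.7657 - (2)·0.6561) / (8.4) = -0.7321

(0.2865, 1.3810, -0.7321)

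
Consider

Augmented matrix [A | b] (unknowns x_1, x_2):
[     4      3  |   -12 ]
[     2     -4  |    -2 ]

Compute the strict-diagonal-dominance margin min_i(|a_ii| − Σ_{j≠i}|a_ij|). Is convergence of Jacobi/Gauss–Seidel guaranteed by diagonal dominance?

row 1: |4| − (3) = 1
row 2: |-4| − (2) = 2
minimum over rows = 1 → strictly diagonally dominant (convergence guaranteed)

1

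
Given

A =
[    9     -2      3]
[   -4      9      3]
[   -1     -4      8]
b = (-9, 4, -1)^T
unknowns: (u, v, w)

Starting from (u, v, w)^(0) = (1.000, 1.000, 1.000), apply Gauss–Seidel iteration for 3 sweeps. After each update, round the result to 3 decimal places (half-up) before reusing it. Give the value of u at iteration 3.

Iteration 1:
  u = (-9 - (-2)·1.000 - (3)·1.000) / (9) = -1.111
  v = (4 - (-4)·-1.111 - (3)·1.000) / (9) = -0.383
  w = (-1 - (-1)·-1.111 - (-4)·-0.383) / (8) = -0.455
Iteration 2:
  u = (-9 - (-2)·-0.383 - (3)·-0.455) / (9) = -0.933
  v = (4 - (-4)·-0.933 - (3)·-0.455) / (9) = 0.181
  w = (-1 - (-1)·-0.933 - (-4)·0.181) / (8) = -0.151
Iteration 3:
  u = (-9 - (-2)·0.181 - (3)·-0.151) / (9) = -0.909
  v = (4 - (-4)·-0.909 - (3)·-0.151) / (9) = 0.091
  w = (-1 - (-1)·-0.909 - (-4)·0.091) / (8) = -0.193

-0.909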